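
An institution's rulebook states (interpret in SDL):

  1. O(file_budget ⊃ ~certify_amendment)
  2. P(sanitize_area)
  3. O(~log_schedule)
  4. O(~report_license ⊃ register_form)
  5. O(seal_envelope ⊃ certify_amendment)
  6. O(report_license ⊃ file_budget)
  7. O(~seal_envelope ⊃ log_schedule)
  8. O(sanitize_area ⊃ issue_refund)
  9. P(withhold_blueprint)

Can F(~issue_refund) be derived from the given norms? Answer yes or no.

No

Premise 8 is O(sanitize_area ⊃ issue_refund), but O(sanitize_area) is not derivable from the premises (the permission P(sanitize_area) asserts only ~O(~sanitize_area), not O(sanitize_area)), so it does not yield O(issue_refund).
No other premise forces O(issue_refund). An ideal world satisfying every premise can still have ~issue_refund true, so F(~issue_refund) is not derivable.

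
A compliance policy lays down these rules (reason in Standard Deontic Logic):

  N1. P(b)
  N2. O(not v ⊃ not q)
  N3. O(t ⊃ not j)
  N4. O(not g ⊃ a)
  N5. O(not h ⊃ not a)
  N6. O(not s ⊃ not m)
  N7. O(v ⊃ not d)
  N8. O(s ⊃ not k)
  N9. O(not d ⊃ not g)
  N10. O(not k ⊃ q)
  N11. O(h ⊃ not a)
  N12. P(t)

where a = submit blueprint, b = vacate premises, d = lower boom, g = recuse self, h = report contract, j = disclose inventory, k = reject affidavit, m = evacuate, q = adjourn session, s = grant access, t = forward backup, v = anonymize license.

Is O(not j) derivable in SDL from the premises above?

Premise 3 is O(t ⊃ not j), but O(t) is not derivable from the premises (the permission P(t) asserts only not O(not t), not O(t)), so it does not yield O(not j).
No other premise forces O(not j). An ideal world satisfying every premise can still have not j false, so O(not j) is not derivable.

No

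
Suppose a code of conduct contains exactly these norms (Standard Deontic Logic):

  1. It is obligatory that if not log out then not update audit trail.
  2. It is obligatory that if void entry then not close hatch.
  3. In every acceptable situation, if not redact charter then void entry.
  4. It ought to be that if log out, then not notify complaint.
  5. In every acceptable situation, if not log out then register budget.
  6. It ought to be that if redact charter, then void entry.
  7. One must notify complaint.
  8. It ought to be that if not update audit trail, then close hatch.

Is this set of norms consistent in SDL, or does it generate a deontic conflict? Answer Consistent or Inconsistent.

Inconsistent

Premises 6 and 3 are O(redact_charter → void_entry) and O(¬redact_charter → void_entry); every ideal world satisfies redact_charter or ¬redact_charter, so in either case void_entry holds — hence O(void_entry).
From O(void_entry) and premise 2, O(void_entry → ¬close_hatch), we obtain O(¬close_hatch).
Premise 8 is O(¬update_audit_trail → close_hatch); contrapositively O(¬close_hatch → update_audit_trail). Since O(¬close_hatch) holds, K gives O(update_audit_trail).
The contrapositive of premise 1 (O(¬log_out → ¬update_audit_trail)) is O(update_audit_trail → log_out), and O(update_audit_trail) is already established, so O(log_out).
Premise 4 is O(log_out → ¬notify_complaint); since O(log_out), deontic closure gives O(¬notify_complaint).
Yet premise 7 states O(notify_complaint).
We now have both O(¬notify_complaint) and O(notify_complaint) — notify_complaint is simultaneously obligatory and forbidden, violating the D-axiom.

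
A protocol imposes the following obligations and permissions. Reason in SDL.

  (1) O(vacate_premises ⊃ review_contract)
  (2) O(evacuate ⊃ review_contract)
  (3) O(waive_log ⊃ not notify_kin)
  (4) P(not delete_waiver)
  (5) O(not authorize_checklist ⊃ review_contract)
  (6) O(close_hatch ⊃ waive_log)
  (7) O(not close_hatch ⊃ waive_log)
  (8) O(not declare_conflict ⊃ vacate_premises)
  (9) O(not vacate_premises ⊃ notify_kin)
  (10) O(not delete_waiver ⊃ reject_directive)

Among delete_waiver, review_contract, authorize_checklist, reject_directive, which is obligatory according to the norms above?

review_contract

By case analysis on not close_hatch: premise 7 gives O(not close_hatch ⊃ waive_log) and premise 6 gives O(close_hatch ⊃ waive_log), so O(waive_log) either way.
With premise 3, O(waive_log ⊃ not notify_kin), the K-axiom yields O(not notify_kin).
Premise 9, O(not vacate_premises ⊃ notify_kin), contraposes to O(not notify_kin ⊃ vacate_premises); with O(not notify_kin) we get O(vacate_premises).
Premise 1 is O(vacate_premises ⊃ review_contract); since O(vacate_premises), deontic closure gives O(review_contract).
So O(review_contract) holds — review_contract is obligatory. None of the other listed options is made obligatory by any chain of premises.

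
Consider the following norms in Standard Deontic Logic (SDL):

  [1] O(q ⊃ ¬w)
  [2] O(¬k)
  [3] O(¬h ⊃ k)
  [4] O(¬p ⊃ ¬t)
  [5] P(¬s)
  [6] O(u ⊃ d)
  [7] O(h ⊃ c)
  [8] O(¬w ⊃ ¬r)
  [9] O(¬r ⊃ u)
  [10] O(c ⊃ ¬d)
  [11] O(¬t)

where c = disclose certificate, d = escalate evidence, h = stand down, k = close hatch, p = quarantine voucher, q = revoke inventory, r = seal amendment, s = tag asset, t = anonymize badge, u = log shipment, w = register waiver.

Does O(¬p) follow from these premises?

Premise 4 is O(¬p ⊃ ¬t); even if O(¬t) held, inferring O(¬p) would be affirming the consequent — invalid.
No other premise forces O(¬p). An ideal world satisfying every premise can still have ¬p false, so O(¬p) is not derivable.

No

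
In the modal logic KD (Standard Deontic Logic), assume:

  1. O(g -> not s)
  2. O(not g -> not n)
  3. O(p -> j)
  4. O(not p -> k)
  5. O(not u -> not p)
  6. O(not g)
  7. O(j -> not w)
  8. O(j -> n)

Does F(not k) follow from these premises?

From premise 6 we have O(not g).
With premise 2, O(not g -> not n), the K-axiom yields O(not n).
Premise 8 is O(j -> n); contrapositively O(not n -> not j). Since O(not n) holds, K gives O(not j).
The contrapositive of premise 3 (O(p -> j)) is O(not j -> not p), and O(not j) is already established, so O(not p).
From O(not p) and premise 4, O(not p -> k), we obtain O(k).
Premises 1, 5, 7 do not contribute to this derivation.
So O(k) holds, i.e. F(not k). The claim follows.

Yes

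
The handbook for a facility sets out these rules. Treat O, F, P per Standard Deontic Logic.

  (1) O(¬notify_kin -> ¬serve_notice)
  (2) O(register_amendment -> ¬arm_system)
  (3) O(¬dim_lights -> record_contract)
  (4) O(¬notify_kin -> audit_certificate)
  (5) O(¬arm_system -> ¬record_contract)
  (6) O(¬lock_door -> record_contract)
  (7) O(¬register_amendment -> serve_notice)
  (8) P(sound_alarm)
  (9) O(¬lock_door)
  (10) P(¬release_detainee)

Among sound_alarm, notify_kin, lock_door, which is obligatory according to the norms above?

notify_kin

From premise 9 we have O(¬lock_door).
Applying K to premise 6 (O(¬lock_door -> record_contract)) and O(¬lock_door) yields O(record_contract).
The contrapositive of premise 5 (O(¬arm_system -> ¬record_contract)) is O(record_contract -> arm_system), and O(record_contract) is already established, so O(arm_system).
Premise 2, O(register_amendment -> ¬arm_system), contraposes to O(arm_system -> ¬register_amendment); with O(arm_system) we get O(¬register_amendment).
With premise 7, O(¬register_amendment -> serve_notice), the K-axiom yields O(serve_notice).
Premise 1, O(¬notify_kin -> ¬serve_notice), contraposes to O(serve_notice -> notify_kin); with O(serve_notice) we get O(notify_kin).
So O(notify_kin) holds — notify_kin is obligatory. None of the other listed options is made obligatory by any chain of premises.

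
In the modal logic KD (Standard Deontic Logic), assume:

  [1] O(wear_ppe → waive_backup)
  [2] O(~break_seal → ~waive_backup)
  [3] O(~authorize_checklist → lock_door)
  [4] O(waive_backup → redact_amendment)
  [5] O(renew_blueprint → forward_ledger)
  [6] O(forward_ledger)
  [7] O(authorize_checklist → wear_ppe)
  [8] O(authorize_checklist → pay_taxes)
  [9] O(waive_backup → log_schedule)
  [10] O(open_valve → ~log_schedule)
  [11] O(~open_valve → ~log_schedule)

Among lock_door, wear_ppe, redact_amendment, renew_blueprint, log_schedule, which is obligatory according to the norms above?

By case analysis on ~open_valve: premise 11 gives O(~open_valve → ~log_schedule) and premise 10 gives O(open_valve → ~log_schedule), so O(~log_schedule) either way.
The contrapositive of premise 9 (O(waive_backup → log_schedule)) is O(~log_schedule → ~waive_backup), and O(~log_schedule) is already established, so O(~waive_backup).
Premise 1, O(wear_ppe → waive_backup), contraposes to O(~waive_backup → ~wear_ppe); with O(~waive_backup) we get O(~wear_ppe).
Premise 7, O(authorize_checklist → wear_ppe), contraposes to O(~wear_ppe → ~authorize_checklist); with O(~wear_ppe) we get O(~authorize_checklist).
Applying K to premise 3 (O(~authorize_checklist → lock_door)) and O(~authorize_checklist) yields O(lock_door).
So O(lock_door) holds — lock_door is obligatory. None of the other listed options is made obligatory by any chain of premises.

lock_door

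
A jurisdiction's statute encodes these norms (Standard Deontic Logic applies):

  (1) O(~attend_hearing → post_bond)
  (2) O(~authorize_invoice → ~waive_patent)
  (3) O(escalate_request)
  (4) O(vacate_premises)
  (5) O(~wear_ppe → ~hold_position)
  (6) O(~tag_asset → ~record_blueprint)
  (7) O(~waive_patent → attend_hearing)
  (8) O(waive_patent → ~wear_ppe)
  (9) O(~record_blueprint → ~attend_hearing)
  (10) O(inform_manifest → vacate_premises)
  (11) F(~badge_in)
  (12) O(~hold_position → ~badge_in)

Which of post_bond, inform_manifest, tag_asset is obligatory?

tag_asset

Premise 11 is F(~badge_in), i.e. O(badge_in).
The contrapositive of premise 12 (O(~hold_position → ~badge_in)) is O(badge_in → hold_position), and O(badge_in) is already established, so O(hold_position).
The contrapositive of premise 5 (O(~wear_ppe → ~hold_position)) is O(hold_position → wear_ppe), and O(hold_position) is already established, so O(wear_ppe).
The contrapositive of premise 8 (O(waive_patent → ~wear_ppe)) is O(wear_ppe → ~waive_patent), and O(wear_ppe) is already established, so O(~waive_patent).
Premise 7 is O(~waive_patent → attend_hearing); since O(~waive_patent), deontic closure gives O(attend_hearing).
Premise 9 is O(~record_blueprint → ~attend_hearing); contrapositively O(attend_hearing → record_blueprint). Since O(attend_hearing) holds, K gives O(record_blueprint).
Premise 6 is O(~tag_asset → ~record_blueprint); contrapositively O(record_blueprint → tag_asset). Since O(record_blueprint) holds, K gives O(tag_asset).
So O(tag_asset) holds — tag_asset is obligatory. None of the other listed options is made obligatory by any chain of premises.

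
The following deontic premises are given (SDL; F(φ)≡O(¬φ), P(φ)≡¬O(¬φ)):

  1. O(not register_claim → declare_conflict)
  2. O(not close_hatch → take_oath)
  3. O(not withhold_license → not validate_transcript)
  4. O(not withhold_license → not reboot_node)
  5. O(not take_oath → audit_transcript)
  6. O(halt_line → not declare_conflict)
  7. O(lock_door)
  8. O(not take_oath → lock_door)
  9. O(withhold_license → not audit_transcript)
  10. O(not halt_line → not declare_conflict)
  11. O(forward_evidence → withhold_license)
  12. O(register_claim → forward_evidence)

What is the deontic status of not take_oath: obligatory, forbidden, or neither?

Forbidden

Premises 10 and 6 are O(not halt_line → not declare_conflict) and O(halt_line → not declare_conflict); every ideal world satisfies not halt_line or halt_line, so in either case not declare_conflict holds — hence O(not declare_conflict).
Premise 1 is O(not register_claim → declare_conflict); contrapositively O(not declare_conflict → register_claim). Since O(not declare_conflict) holds, K gives O(register_claim).
From O(register_claim) and premise 12, O(register_claim → forward_evidence), we obtain O(forward_evidence).
Applying K to premise 11 (O(forward_evidence → withhold_license)) and O(forward_evidence) yields O(withhold_license).
Premise 9 is O(withhold_license → not audit_transcript); since O(withhold_license), deontic closure gives O(not audit_transcript).
The contrapositive of premise 5 (O(not take_oath → audit_transcript)) is O(not audit_transcript → take_oath), and O(not audit_transcript) is already established, so O(take_oath).
Premises 2, 3, 4, 7, 8 do not contribute to this derivation.
Thus O(take_oath), which is F(not take_oath): not take_oath is forbidden.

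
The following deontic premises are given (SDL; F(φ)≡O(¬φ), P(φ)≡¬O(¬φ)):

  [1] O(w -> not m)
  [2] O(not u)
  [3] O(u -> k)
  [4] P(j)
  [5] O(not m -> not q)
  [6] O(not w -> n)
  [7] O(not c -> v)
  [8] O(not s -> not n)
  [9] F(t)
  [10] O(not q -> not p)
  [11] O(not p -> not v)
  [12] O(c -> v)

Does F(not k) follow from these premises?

Premise 3 is O(u -> k), but O(u) is not derivable from the premises, so it does not yield O(k).
No other premise forces O(k). An ideal world satisfying every premise can still have not k true, so F(not k) is not derivable.

No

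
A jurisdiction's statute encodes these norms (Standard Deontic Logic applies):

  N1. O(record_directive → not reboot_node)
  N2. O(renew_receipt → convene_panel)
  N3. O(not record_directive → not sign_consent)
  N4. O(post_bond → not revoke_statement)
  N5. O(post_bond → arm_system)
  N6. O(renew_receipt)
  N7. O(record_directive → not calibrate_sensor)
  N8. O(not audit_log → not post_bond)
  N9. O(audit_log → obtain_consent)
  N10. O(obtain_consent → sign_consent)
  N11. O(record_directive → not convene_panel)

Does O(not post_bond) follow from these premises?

Yes

Premise 6 states O(renew_receipt) outright.
Premise 2 is O(renew_receipt → convene_panel); since O(renew_receipt), deontic closure gives O(convene_panel).
Premise 11, O(record_directive → not convene_panel), contraposes to O(convene_panel → not record_directive); with O(convene_panel) we get O(not record_directive).
From O(not record_directive) and premise 3, O(not record_directive → not sign_consent), we obtain O(not sign_consent).
Premise 10, O(obtain_consent → sign_consent), contraposes to O(not sign_consent → not obtain_consent); with O(not sign_consent) we get O(not obtain_consent).
Premise 9, O(audit_log → obtain_consent), contraposes to O(not obtain_consent → not audit_log); with O(not obtain_consent) we get O(not audit_log).
Premise 8 is O(not audit_log → not post_bond); since O(not audit_log), deontic closure gives O(not post_bond).
Premises 1, 4, 5, 7 do not contribute to this derivation.
So O(not post_bond) follows.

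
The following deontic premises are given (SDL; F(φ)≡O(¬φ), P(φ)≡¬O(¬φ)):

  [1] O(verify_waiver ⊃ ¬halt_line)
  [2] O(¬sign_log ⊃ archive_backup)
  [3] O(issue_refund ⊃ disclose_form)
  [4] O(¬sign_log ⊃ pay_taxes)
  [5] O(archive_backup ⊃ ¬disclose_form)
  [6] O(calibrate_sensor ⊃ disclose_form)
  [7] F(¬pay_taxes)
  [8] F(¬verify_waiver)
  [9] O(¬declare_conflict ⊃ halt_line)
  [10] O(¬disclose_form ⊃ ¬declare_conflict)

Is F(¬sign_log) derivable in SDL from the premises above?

Yes

F(¬verify_waiver) at premise 8 means O(verify_waiver).
With premise 1, O(verify_waiver ⊃ ¬halt_line), the K-axiom yields O(¬halt_line).
The contrapositive of premise 9 (O(¬declare_conflict ⊃ halt_line)) is O(¬halt_line ⊃ declare_conflict), and O(¬halt_line) is already established, so O(declare_conflict).
The contrapositive of premise 10 (O(¬disclose_form ⊃ ¬declare_conflict)) is O(declare_conflict ⊃ disclose_form), and O(declare_conflict) is already established, so O(disclose_form).
Premise 5 is O(archive_backup ⊃ ¬disclose_form); contrapositively O(disclose_form ⊃ ¬archive_backup). Since O(disclose_form) holds, K gives O(¬archive_backup).
Premise 2 is O(¬sign_log ⊃ archive_backup); contrapositively O(¬archive_backup ⊃ sign_log). Since O(¬archive_backup) holds, K gives O(sign_log).
Premises 3, 4, 6, 7 do not contribute to this derivation.
So O(sign_log) holds, i.e. F(¬sign_log). The claim follows.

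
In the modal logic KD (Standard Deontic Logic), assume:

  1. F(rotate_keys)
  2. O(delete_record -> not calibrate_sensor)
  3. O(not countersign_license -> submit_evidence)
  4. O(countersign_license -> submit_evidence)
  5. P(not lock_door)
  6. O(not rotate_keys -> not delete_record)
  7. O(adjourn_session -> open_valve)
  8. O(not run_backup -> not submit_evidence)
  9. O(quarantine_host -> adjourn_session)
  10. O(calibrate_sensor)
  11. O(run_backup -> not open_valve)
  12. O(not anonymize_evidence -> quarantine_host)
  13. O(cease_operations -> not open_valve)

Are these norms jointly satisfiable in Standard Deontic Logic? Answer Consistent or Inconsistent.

Consistent

Premise 2 is O(delete_record -> not calibrate_sensor), but O(delete_record) is not derivable from the premises, so it does not yield O(not calibrate_sensor).
So O(not calibrate_sensor) is not derivable, and the apparent clash with O(calibrate_sensor) does not arise.
A world satisfying every obligation exists (e.g. adjourn_session=false, anonymize_evidence=true, calibrate_sensor=true, cease_operations=false, countersign_license=false, delete_record=false, lock_door=false, open_valve=false, quarantine_host=false, rotate_keys=false, run_backup=true, submit_evidence=true); no atom is both obligatory and forbidden, so the set is consistent.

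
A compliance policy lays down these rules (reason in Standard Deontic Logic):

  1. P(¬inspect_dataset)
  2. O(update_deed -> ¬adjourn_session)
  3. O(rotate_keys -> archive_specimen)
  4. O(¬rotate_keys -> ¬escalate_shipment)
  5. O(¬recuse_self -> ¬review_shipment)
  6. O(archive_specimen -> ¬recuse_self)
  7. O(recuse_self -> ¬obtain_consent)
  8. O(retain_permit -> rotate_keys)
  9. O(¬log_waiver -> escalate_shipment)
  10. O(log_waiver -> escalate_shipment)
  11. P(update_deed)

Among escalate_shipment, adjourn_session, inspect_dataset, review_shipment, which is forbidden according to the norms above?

review_shipment

Premises 10 and 9 cover both cases: O(log_waiver -> escalate_shipment) and O(¬log_waiver -> escalate_shipment). Since log_waiver ∨ ¬log_waiver is a tautology, O(escalate_shipment) follows.
Premise 4 is O(¬rotate_keys -> ¬escalate_shipment); contrapositively O(escalate_shipment -> rotate_keys). Since O(escalate_shipment) holds, K gives O(rotate_keys).
From O(rotate_keys) and premise 3, O(rotate_keys -> archive_specimen), we obtain O(archive_specimen).
With premise 6, O(archive_specimen -> ¬recuse_self), the K-axiom yields O(¬recuse_self).
Applying K to premise 5 (O(¬recuse_self -> ¬review_shipment)) and O(¬recuse_self) yields O(¬review_shipment).
So O(¬review_shipment) holds, i.e. review_shipment is forbidden. None of the other listed options is forbidden under the premises.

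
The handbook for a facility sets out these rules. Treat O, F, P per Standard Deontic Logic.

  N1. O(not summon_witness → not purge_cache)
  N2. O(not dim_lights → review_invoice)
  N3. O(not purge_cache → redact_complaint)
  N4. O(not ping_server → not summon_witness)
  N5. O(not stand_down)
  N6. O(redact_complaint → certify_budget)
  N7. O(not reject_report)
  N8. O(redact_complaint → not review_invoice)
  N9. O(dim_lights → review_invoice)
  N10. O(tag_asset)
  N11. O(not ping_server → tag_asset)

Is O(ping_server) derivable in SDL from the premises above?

Yes

Premises 9 and 2 cover both cases: O(dim_lights → review_invoice) and O(not dim_lights → review_invoice). Since dim_lights ∨ not dim_lights is a tautology, O(review_invoice) follows.
Premise 8, O(redact_complaint → not review_invoice), contraposes to O(review_invoice → not redact_complaint); with O(review_invoice) we get O(not redact_complaint).
Premise 3, O(not purge_cache → redact_complaint), contraposes to O(not redact_complaint → purge_cache); with O(not redact_complaint) we get O(purge_cache).
Premise 1, O(not summon_witness → not purge_cache), contraposes to O(purge_cache → summon_witness); with O(purge_cache) we get O(summon_witness).
The contrapositive of premise 4 (O(not ping_server → not summon_witness)) is O(summon_witness → ping_server), and O(summon_witness) is already established, so O(ping_server).
Premises 5, 6, 7, 10, 11 do not contribute to this derivation.
So O(ping_server) follows.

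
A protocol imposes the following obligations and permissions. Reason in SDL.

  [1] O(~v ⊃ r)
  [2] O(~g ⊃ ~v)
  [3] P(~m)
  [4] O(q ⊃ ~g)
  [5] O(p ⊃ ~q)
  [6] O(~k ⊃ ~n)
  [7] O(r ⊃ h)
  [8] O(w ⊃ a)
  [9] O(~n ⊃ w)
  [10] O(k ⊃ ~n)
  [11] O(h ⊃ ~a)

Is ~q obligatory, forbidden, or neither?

Obligatory

By case analysis on ~k: premise 6 gives O(~k ⊃ ~n) and premise 10 gives O(k ⊃ ~n), so O(~n) either way.
From O(~n) and premise 9, O(~n ⊃ w), we obtain O(w).
From O(w) and premise 8, O(w ⊃ a), we obtain O(a).
Premise 11 is O(h ⊃ ~a); contrapositively O(a ⊃ ~h). Since O(a) holds, K gives O(~h).
Premise 7 is O(r ⊃ h); contrapositively O(~h ⊃ ~r). Since O(~h) holds, K gives O(~r).
Premise 1 is O(~v ⊃ r); contrapositively O(~r ⊃ v). Since O(~r) holds, K gives O(v).
Premise 2 is O(~g ⊃ ~v); contrapositively O(v ⊃ g). Since O(v) holds, K gives O(g).
Premise 4 is O(q ⊃ ~g); contrapositively O(g ⊃ ~q). Since O(g) holds, K gives O(~q).
Premises 3, 5 do not contribute to this derivation.
Hence ~q is obligatory.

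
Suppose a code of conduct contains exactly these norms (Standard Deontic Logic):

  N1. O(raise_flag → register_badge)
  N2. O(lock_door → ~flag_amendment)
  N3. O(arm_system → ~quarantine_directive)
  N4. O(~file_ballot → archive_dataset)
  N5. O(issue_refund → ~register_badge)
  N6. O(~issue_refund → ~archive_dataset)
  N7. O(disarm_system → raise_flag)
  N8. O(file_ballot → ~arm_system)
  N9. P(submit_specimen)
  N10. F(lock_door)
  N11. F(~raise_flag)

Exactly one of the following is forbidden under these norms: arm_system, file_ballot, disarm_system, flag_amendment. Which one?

arm_system

Premise 11 is F(~raise_flag), i.e. O(raise_flag).
From O(raise_flag) and premise 1, O(raise_flag → register_badge), we obtain O(register_badge).
Premise 5, O(issue_refund → ~register_badge), contraposes to O(register_badge → ~issue_refund); with O(register_badge) we get O(~issue_refund).
With premise 6, O(~issue_refund → ~archive_dataset), the K-axiom yields O(~archive_dataset).
The contrapositive of premise 4 (O(~file_ballot → archive_dataset)) is O(~archive_dataset → file_ballot), and O(~archive_dataset) is already established, so O(file_ballot).
With premise 8, O(file_ballot → ~arm_system), the K-axiom yields O(~arm_system).
So O(~arm_system) holds, i.e. arm_system is forbidden. None of the other listed options is forbidden under the premises.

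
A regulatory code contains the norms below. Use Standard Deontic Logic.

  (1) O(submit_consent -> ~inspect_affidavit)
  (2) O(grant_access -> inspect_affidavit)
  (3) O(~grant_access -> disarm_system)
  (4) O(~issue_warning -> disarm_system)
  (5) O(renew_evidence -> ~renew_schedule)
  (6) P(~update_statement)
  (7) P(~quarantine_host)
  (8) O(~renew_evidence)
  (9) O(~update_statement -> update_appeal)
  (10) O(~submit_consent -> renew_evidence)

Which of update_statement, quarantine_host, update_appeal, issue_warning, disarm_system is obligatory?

Premise 8 states O(~renew_evidence) outright.
The contrapositive of premise 10 (O(~submit_consent -> renew_evidence)) is O(~renew_evidence -> submit_consent), and O(~renew_evidence) is already established, so O(submit_consent).
Premise 1 is O(submit_consent -> ~inspect_affidavit); since O(submit_consent), deontic closure gives O(~inspect_affidavit).
Premise 2, O(grant_access -> inspect_affidavit), contraposes to O(~inspect_affidavit -> ~grant_access); with O(~inspect_affidavit) we get O(~grant_access).
From O(~grant_access) and premise 3, O(~grant_access -> disarm_system), we obtain O(disarm_system).
So O(disarm_system) holds — disarm_system is obligatory. None of the other listed options is made obligatory by any chain of premises.

disarm_system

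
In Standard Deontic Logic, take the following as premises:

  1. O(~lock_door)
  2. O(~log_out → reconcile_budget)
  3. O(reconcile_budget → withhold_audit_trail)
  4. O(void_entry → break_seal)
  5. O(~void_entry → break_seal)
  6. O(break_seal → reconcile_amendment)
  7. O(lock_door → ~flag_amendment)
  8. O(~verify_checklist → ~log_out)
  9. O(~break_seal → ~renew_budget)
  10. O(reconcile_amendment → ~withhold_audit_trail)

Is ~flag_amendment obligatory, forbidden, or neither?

Neither

Premise 7 is O(lock_door → ~flag_amendment), but O(lock_door) is not derivable from the premises, so it does not yield O(~flag_amendment).
No premise or chain of K-axiom applications forces O(~flag_amendment), and none forces O(flag_amendment). So ~flag_amendment is neither obligatory nor forbidden under these norms.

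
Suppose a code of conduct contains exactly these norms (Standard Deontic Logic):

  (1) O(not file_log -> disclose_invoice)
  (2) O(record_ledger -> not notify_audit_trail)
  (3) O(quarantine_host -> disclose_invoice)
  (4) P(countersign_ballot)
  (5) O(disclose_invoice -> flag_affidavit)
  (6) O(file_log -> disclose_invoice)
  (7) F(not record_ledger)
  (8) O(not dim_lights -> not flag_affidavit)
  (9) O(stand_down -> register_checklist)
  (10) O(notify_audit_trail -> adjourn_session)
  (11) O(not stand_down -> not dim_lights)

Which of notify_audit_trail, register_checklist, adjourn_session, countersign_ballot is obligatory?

Premises 1 and 6 cover both cases: O(not file_log -> disclose_invoice) and O(file_log -> disclose_invoice). Since not file_log ∨ file_log is a tautology, O(disclose_invoice) follows.
Applying K to premise 5 (O(disclose_invoice -> flag_affidavit)) and O(disclose_invoice) yields O(flag_affidavit).
Premise 8, O(not dim_lights -> not flag_affidavit), contraposes to O(flag_affidavit -> dim_lights); with O(flag_affidavit) we get O(dim_lights).
Premise 11, O(not stand_down -> not dim_lights), contraposes to O(dim_lights -> stand_down); with O(dim_lights) we get O(stand_down).
Applying K to premise 9 (O(stand_down -> register_checklist)) and O(stand_down) yields O(register_checklist).
So O(register_checklist) holds — register_checklist is obligatory. None of the other listed options is made obligatory by any chain of premises.

register_checklist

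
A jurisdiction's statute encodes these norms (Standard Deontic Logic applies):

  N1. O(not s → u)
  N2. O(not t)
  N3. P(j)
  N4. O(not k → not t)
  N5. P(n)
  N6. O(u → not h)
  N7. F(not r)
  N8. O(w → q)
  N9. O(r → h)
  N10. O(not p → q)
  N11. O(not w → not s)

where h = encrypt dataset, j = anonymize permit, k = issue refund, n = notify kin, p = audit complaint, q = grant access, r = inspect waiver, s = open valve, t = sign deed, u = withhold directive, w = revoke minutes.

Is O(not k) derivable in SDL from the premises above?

Premise 4 is O(not k → not t); even if O(not t) held, inferring O(not k) would be affirming the consequent — invalid.
No other premise forces O(not k). An ideal world satisfying every premise can still have not k false, so O(not k) is not derivable.

No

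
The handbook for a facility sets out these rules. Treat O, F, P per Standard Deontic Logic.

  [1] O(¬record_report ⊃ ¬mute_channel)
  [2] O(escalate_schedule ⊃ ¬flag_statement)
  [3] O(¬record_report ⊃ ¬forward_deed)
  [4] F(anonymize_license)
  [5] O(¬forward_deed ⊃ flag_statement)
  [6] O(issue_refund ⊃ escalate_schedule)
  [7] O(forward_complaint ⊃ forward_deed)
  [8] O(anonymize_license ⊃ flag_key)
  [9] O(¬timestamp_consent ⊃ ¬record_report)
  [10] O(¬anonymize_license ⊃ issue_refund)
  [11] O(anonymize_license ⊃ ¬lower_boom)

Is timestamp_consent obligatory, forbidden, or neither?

Obligatory

F(anonymize_license) at premise 4 means O(¬anonymize_license).
Applying K to premise 10 (O(¬anonymize_license ⊃ issue_refund)) and O(¬anonymize_license) yields O(issue_refund).
With premise 6, O(issue_refund ⊃ escalate_schedule), the K-axiom yields O(escalate_schedule).
From O(escalate_schedule) and premise 2, O(escalate_schedule ⊃ ¬flag_statement), we obtain O(¬flag_statement).
Premise 5, O(¬forward_deed ⊃ flag_statement), contraposes to O(¬flag_statement ⊃ forward_deed); with O(¬flag_statement) we get O(forward_deed).
Premise 3, O(¬record_report ⊃ ¬forward_deed), contraposes to O(forward_deed ⊃ record_report); with O(forward_deed) we get O(record_report).
Premise 9, O(¬timestamp_consent ⊃ ¬record_report), contraposes to O(record_report ⊃ timestamp_consent); with O(record_report) we get O(timestamp_consent).
Premises 1, 7, 8, 11 do not contribute to this derivation.
Hence timestamp_consent is obligatory.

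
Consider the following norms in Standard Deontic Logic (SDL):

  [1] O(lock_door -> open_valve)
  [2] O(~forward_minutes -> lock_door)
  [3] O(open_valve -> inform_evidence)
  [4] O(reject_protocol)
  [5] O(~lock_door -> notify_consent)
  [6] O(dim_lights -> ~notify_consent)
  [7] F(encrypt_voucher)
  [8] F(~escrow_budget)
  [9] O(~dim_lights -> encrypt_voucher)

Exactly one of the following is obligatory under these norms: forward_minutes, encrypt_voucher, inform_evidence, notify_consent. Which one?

inform_evidence

F(encrypt_voucher) at premise 7 means O(~encrypt_voucher).
The contrapositive of premise 9 (O(~dim_lights -> encrypt_voucher)) is O(~encrypt_voucher -> dim_lights), and O(~encrypt_voucher) is already established, so O(dim_lights).
With premise 6, O(dim_lights -> ~notify_consent), the K-axiom yields O(~notify_consent).
The contrapositive of premise 5 (O(~lock_door -> notify_consent)) is O(~notify_consent -> lock_door), and O(~notify_consent) is already established, so O(lock_door).
Applying K to premise 1 (O(lock_door -> open_valve)) and O(lock_door) yields O(open_valve).
With premise 3, O(open_valve -> inform_evidence), the K-axiom yields O(inform_evidence).
So O(inform_evidence) holds — inform_evidence is obligatory. None of the other listed options is made obligatory by any chain of premises.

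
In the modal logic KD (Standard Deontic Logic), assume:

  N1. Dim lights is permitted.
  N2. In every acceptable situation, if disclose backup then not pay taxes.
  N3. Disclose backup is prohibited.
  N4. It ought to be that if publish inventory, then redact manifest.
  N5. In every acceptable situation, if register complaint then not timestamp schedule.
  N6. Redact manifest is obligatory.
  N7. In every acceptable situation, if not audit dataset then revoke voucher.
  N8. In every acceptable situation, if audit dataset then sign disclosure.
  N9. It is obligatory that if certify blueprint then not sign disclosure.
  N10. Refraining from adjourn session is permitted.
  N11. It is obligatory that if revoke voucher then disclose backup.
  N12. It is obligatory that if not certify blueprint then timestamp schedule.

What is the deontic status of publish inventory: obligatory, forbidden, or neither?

Premise 4 is O(publish_inventory → redact_manifest); even if O(redact_manifest) held, inferring O(publish_inventory) would be affirming the consequent — invalid.
No premise or chain of K-axiom applications forces O(publish_inventory), and none forces O(¬publish_inventory). So publish_inventory is neither obligatory nor forbidden under these norms.

Neither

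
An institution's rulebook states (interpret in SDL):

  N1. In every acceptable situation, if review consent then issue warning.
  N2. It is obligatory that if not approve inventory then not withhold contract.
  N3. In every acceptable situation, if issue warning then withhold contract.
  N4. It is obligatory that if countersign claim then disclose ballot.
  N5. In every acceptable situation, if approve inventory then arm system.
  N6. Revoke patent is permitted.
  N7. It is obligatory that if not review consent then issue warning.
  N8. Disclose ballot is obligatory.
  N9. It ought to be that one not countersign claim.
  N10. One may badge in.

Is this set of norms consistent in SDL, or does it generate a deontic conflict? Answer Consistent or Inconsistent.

Premise 4 is O(countersign_claim → disclose_ballot); even if O(disclose_ballot) held, inferring O(countersign_claim) would be affirming the consequent — invalid.
So O(countersign_claim) is not derivable, and the apparent clash with O(¬countersign_claim) does not arise.
A world satisfying every obligation exists (e.g. approve_inventory=true, arm_system=true, badge_in=false, countersign_claim=false, disclose_ballot=true, issue_warning=true, review_consent=false, revoke_patent=false, withhold_contract=true); no atom is both obligatory and forbidden, so the set is consistent.

Consistent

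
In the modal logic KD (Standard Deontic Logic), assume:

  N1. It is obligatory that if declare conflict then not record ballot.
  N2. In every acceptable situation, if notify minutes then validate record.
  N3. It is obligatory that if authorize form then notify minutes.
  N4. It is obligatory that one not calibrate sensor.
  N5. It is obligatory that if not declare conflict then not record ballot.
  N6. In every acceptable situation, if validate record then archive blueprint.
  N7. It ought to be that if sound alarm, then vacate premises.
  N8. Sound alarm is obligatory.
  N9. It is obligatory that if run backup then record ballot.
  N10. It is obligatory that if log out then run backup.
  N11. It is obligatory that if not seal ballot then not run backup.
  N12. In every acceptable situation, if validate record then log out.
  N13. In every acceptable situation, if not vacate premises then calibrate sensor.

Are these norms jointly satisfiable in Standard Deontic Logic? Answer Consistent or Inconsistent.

Premise 13 is O(¬vacate_premises → calibrate_sensor), but O(¬vacate_premises) is not derivable from the premises, so it does not yield O(calibrate_sensor).
So O(calibrate_sensor) is not derivable, and the apparent clash with O(¬calibrate_sensor) does not arise.
A world satisfying every obligation exists (e.g. archive_blueprint=false, authorize_form=false, calibrate_sensor=false, declare_conflict=false, log_out=false, notify_minutes=false, record_ballot=false, run_backup=false, seal_ballot=false, sound_alarm=true, vacate_premises=true, validate_record=false); no atom is both obligatory and forbidden, so the set is consistent.

Consistent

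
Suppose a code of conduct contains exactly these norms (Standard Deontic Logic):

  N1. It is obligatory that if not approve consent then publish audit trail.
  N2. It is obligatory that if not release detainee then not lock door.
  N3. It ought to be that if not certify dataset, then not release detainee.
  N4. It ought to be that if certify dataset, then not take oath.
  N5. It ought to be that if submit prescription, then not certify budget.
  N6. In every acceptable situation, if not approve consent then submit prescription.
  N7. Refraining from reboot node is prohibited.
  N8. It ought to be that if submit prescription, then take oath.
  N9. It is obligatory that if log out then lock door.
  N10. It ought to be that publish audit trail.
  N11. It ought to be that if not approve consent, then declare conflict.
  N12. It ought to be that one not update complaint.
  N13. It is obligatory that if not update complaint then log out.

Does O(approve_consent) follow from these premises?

Yes

Premise 12 states O(¬update_complaint) outright.
Premise 13 is O(¬update_complaint → log_out); since O(¬update_complaint), deontic closure gives O(log_out).
With premise 9, O(log_out → lock_door), the K-axiom yields O(lock_door).
Premise 2 is O(¬release_detainee → ¬lock_door); contrapositively O(lock_door → release_detainee). Since O(lock_door) holds, K gives O(release_detainee).
Premise 3, O(¬certify_dataset → ¬release_detainee), contraposes to O(release_detainee → certify_dataset); with O(release_detainee) we get O(certify_dataset).
With premise 4, O(certify_dataset → ¬take_oath), the K-axiom yields O(¬take_oath).
The contrapositive of premise 8 (O(submit_prescription → take_oath)) is O(¬take_oath → ¬submit_prescription), and O(¬take_oath) is already established, so O(¬submit_prescription).
The contrapositive of premise 6 (O(¬approve_consent → submit_prescription)) is O(¬submit_prescription → approve_consent), and O(¬submit_prescription) is already established, so O(approve_consent).
Premises 1, 5, 7, 10, 11 do not contribute to this derivation.
So O(approve_consent) follows.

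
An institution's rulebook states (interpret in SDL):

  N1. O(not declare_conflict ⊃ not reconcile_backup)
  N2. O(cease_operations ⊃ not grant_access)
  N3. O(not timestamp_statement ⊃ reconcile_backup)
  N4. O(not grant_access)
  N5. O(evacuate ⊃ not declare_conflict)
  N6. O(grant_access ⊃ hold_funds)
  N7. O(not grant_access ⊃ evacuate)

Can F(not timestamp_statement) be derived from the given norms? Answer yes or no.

Premise 4 states O(not grant_access) outright.
Premise 7 is O(not grant_access ⊃ evacuate); since O(not grant_access), deontic closure gives O(evacuate).
From O(evacuate) and premise 5, O(evacuate ⊃ not declare_conflict), we obtain O(not declare_conflict).
Premise 1 is O(not declare_conflict ⊃ not reconcile_backup); since O(not declare_conflict), deontic closure gives O(not reconcile_backup).
The contrapositive of premise 3 (O(not timestamp_statement ⊃ reconcile_backup)) is O(not reconcile_backup ⊃ timestamp_statement), and O(not reconcile_backup) is already established, so O(timestamp_statement).
Premises 2, 6 do not contribute to this derivation.
So O(timestamp_statement) holds, i.e. F(not timestamp_statement). The claim follows.

Yes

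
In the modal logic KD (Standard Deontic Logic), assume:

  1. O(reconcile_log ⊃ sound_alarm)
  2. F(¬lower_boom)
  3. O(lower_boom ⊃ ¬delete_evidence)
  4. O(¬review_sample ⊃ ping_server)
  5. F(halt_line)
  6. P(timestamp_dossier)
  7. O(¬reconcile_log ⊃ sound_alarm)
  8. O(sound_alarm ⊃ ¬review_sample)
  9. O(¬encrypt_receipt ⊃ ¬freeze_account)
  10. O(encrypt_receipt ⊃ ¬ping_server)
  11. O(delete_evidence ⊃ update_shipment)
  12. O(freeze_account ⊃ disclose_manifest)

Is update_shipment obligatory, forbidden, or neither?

Neither

Premise 11 is O(delete_evidence ⊃ update_shipment), but O(delete_evidence) is not derivable from the premises, so it does not yield O(update_shipment).
No premise or chain of K-axiom applications forces O(update_shipment), and none forces O(¬update_shipment). So update_shipment is neither obligatory nor forbidden under these norms.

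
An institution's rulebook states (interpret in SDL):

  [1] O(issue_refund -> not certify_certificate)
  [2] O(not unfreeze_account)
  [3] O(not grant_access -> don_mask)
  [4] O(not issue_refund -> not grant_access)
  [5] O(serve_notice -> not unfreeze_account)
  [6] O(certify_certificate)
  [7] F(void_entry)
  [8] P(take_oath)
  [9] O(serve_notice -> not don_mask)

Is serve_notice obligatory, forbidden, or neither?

Forbidden

From premise 6 we have O(certify_certificate).
The contrapositive of premise 1 (O(issue_refund -> not certify_certificate)) is O(certify_certificate -> not issue_refund), and O(certify_certificate) is already established, so O(not issue_refund).
Applying K to premise 4 (O(not issue_refund -> not grant_access)) and O(not issue_refund) yields O(not grant_access).
Applying K to premise 3 (O(not grant_access -> don_mask)) and O(not grant_access) yields O(don_mask).
The contrapositive of premise 9 (O(serve_notice -> not don_mask)) is O(don_mask -> not serve_notice), and O(don_mask) is already established, so O(not serve_notice).
Premises 2, 5, 7, 8 do not contribute to this derivation.
Thus O(not serve_notice), which is F(serve_notice): serve_notice is forbidden.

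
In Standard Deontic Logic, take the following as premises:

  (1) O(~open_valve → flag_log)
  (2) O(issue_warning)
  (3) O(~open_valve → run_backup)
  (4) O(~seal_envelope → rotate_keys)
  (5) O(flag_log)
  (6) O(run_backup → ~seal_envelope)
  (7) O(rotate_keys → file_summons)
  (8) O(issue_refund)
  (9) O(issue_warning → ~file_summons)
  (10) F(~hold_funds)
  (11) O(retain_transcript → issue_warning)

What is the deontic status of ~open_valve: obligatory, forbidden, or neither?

Forbidden

Premise 2 states O(issue_warning) outright.
Applying K to premise 9 (O(issue_warning → ~file_summons)) and O(issue_warning) yields O(~file_summons).
Premise 7, O(rotate_keys → file_summons), contraposes to O(~file_summons → ~rotate_keys); with O(~file_summons) we get O(~rotate_keys).
The contrapositive of premise 4 (O(~seal_envelope → rotate_keys)) is O(~rotate_keys → seal_envelope), and O(~rotate_keys) is already established, so O(seal_envelope).
The contrapositive of premise 6 (O(run_backup → ~seal_envelope)) is O(seal_envelope → ~run_backup), and O(seal_envelope) is already established, so O(~run_backup).
Premise 3, O(~open_valve → run_backup), contraposes to O(~run_backup → open_valve); with O(~run_backup) we get O(open_valve).
Premises 1, 5, 8, 10, 11 do not contribute to this derivation.
Thus O(open_valve), which is F(~open_valve): ~open_valve is forbidden.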